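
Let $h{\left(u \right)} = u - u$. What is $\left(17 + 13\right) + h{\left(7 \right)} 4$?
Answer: $30$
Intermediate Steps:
$h{\left(u \right)} = 0$
$\left(17 + 13\right) + h{\left(7 \right)} 4 = \left(17 + 13\right) + 0 \cdot 4 = 30 + 0 = 30$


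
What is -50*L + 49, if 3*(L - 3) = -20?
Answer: 697/3 ≈ 232.33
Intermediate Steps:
L = -11/3 (L = 3 + (1/3)*(-20) = 3 - 20/3 = -11/3 ≈ -3.6667)
-50*L + 49 = -50*(-11/3) + 49 = 550/3 + 49 = 697/3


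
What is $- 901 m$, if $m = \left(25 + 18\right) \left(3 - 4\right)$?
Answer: $38743$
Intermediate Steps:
$m = -43$ ($m = 43 \left(-1\right) = -43$)
$- 901 m = \left(-901\right) \left(-43\right) = 38743$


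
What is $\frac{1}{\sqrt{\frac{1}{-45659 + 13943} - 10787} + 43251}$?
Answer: $\frac{105519132}{4563834295093} - \frac{6 i \sqrt{301408154333}}{59329845836209} \approx 2.3121 \cdot 10^{-5} - 5.5521 \cdot 10^{-8} i$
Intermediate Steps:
$\frac{1}{\sqrt{\frac{1}{-45659 + 13943} - 10787} + 43251} = \frac{1}{\sqrt{\frac{1}{-31716} - 10787} + 43251} = \frac{1}{\sqrt{- \frac{1}{31716} - 10787} + 43251} = \frac{1}{\sqrt{- \frac{342120493}{31716}} + 43251} = \frac{1}{\frac{i \sqrt{301408154333}}{5286} + 43251} = \frac{1}{43251 + \frac{i \sqrt{301408154333}}{5286}}$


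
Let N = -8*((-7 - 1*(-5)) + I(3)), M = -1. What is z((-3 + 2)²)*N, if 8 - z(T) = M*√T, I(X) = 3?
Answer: -72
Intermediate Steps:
z(T) = 8 + √T (z(T) = 8 - (-1)*√T = 8 + √T)
N = -8 (N = -8*((-7 - 1*(-5)) + 3) = -8*((-7 + 5) + 3) = -8*(-2 + 3) = -8*1 = -8)
z((-3 + 2)²)*N = (8 + √((-3 + 2)²))*(-8) = (8 + √((-1)²))*(-8) = (8 + √1)*(-8) = (8 + 1)*(-8) = 9*(-8) = -72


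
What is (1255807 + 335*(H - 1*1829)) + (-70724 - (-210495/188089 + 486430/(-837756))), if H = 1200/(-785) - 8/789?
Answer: 1860337179353703329251/3253166935967322 ≈ 5.7185e+5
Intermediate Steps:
H = -190616/123873 (H = 1200*(-1/785) - 8*1/789 = -240/157 - 8/789 = -190616/123873 ≈ -1.5388)
(1255807 + 335*(H - 1*1829)) + (-70724 - (-210495/188089 + 486430/(-837756))) = (1255807 + 335*(-190616/123873 - 1*1829)) + (-70724 - (-210495/188089 + 486430/(-837756))) = (1255807 + 335*(-190616/123873 - 1829)) + (-70724 - (-210495*1/188089 + 486430*(-1/837756))) = (1255807 + 335*(-226754333/123873)) + (-70724 - (-210495/188089 - 243215/418878)) = (1255807 - 75962701555/123873) + (-70724 - 1*(-133917790745/78786344142)) = 79597878956/123873 + (-70724 + 133917790745/78786344142) = 79597878956/123873 - 5571951485308063/78786344142 = 1860337179353703329251/3253166935967322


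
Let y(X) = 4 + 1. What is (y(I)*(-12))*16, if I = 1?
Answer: -960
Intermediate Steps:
y(X) = 5
(y(I)*(-12))*16 = (5*(-12))*16 = -60*16 = -960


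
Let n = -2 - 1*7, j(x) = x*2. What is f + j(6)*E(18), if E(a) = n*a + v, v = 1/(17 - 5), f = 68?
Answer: -1875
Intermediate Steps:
j(x) = 2*x
n = -9 (n = -2 - 7 = -9)
v = 1/12 ≈ 0.083333
E(a) = 1/12 - 9*a (E(a) = -9*a + 1/12 = 1/12 - 9*a)
f + j(6)*E(18) = 68 + (2*6)*(1/12 - 9*18) = 68 + 12*(1/12 - 162) = 68 + 12*(-1943/12) = 68 - 1943 = -1875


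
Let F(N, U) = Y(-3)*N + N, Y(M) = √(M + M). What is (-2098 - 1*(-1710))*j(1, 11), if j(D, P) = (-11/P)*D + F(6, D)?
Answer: -1940 - 2328*I*√6 ≈ -1940.0 - 5702.4*I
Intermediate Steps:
Y(M) = √2*√M (Y(M) = √(2*M) = √2*√M)
F(N, U) = N + I*N*√6 (F(N, U) = (√2*√(-3))*N + N = (√2*(I*√3))*N + N = (I*√6)*N + N = I*N*√6 + N = N + I*N*√6)
j(D, P) = 6 - 11*D/P + 6*I*√6 (j(D, P) = (-11/P)*D + 6*(1 + I*√6) = -11*D/P + (6 + 6*I*√6) = 6 - 11*D/P + 6*I*√6)
(-2098 - 1*(-1710))*j(1, 11) = (-2098 - 1*(-1710))*(6 - 11*1/11 + 6*I*√6) = (-2098 + 1710)*(6 - 11*1*1/11 + 6*I*√6) = -388*(6 - 1 + 6*I*√6) = -388*(5 + 6*I*√6) = -1940 - 2328*I*√6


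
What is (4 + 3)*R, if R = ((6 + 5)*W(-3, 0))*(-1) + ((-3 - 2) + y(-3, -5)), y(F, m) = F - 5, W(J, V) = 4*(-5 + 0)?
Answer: 1449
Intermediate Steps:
W(J, V) = -20 (W(J, V) = 4*(-5) = -20)
y(F, m) = -5 + F
R = 207 (R = ((6 + 5)*(-20))*(-1) + ((-3 - 2) + (-5 - 3)) = (11*(-20))*(-1) + (-5 - 8) = -220*(-1) - 13 = 220 - 13 = 207)
(4 + 3)*R = (4 + 3)*207 = 7*207 = 1449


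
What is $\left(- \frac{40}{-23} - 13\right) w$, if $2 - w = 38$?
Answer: $\frac{9324}{23} \approx 405.39$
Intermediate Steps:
$w = -36$ ($w = 2 - 38 = -36$)
$\left(- \frac{40}{-23} - 13\right) w = \left(- \frac{40}{-23} - 13\right) \left(-36\right) = \left(\left(-40\right) \left(- \frac{1}{23}\right) - 13\right) \left(-36\right) = \left(\frac{40}{23} - 13\right) \left(-36\right) = \left(- \frac{259}{23}\right) \left(-36\right) = \frac{9324}{23}$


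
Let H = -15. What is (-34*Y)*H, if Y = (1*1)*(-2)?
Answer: -1020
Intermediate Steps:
Y = -2 (Y = 1*(-2) = -2)
(-34*Y)*H = -34*(-2)*(-15) = 68*(-15) = -1020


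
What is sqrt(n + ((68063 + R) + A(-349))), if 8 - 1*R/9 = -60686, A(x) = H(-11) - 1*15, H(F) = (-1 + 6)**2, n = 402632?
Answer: sqrt(1016951) ≈ 1008.4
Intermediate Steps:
H(F) = 25 (H(F) = 5**2 = 25)
A(x) = 10 (A(x) = 25 - 1*15 = 25 - 15 = 10)
R = 546246 (R = 72 - 9*(-60686) = 72 + 546174 = 546246)
sqrt(n + ((68063 + R) + A(-349))) = sqrt(402632 + ((68063 + 546246) + 10)) = sqrt(402632 + (614309 + 10)) = sqrt(402632 + 614319) = sqrt(1016951)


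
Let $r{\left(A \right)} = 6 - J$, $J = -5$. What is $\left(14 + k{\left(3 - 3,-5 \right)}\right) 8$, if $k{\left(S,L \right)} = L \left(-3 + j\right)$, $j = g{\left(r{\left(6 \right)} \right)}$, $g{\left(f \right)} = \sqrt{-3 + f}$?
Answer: $232 - 80 \sqrt{2} \approx 118.86$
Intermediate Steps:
$r{\left(A \right)} = 11$ ($r{\left(A \right)} = 6 - -5 = 6 + 5 = 11$)
$j = 2 \sqrt{2}$ ($j = \sqrt{-3 + 11} = \sqrt{8} = 2 \sqrt{2} \approx 2.8284$)
$k{\left(S,L \right)} = L \left(-3 + 2 \sqrt{2}\right)$
$\left(14 + k{\left(3 - 3,-5 \right)}\right) 8 = \left(14 - 5 \left(-3 + 2 \sqrt{2}\right)\right) 8 = \left(14 + \left(15 - 10 \sqrt{2}\right)\right) 8 = \left(29 - 10 \sqrt{2}\right) 8 = 232 - 80 \sqrt{2}$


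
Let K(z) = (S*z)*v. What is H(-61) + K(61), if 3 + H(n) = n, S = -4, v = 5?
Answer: -1284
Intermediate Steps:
K(z) = -20*z (K(z) = -4*z*5 = -20*z)
H(n) = -3 + n
H(-61) + K(61) = (-3 - 61) - 20*61 = -64 - 1220 = -1284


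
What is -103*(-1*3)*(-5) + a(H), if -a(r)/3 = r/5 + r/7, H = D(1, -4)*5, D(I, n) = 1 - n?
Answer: -10995/7 ≈ -1570.7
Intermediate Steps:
H = 25 (H = (1 - 1*(-4))*5 = (1 + 4)*5 = 5*5 = 25)
a(r) = -36*r/35 (a(r) = -3*(r/5 + r/7) = -36*r/35)
-103*(-1*3)*(-5) + a(H) = -103*(-1*3)*(-5) - 36/35*25 = -(-309)*(-5) - 180/7 = -103*15 - 180/7 = -1545 - 180/7 = -10995/7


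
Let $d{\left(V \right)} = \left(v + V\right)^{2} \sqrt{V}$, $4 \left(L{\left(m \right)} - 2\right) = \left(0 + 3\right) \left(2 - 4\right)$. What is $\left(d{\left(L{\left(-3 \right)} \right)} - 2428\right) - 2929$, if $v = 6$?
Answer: $-5357 + \frac{169 \sqrt{2}}{8} \approx -5327.1$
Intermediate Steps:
$L{\left(m \right)} = \frac{1}{2}$ ($L{\left(m \right)} = 2 + \frac{\left(0 + 3\right) \left(2 - 4\right)}{4} = 2 + \frac{3 \left(-2\right)}{4} = 2 + \frac{1}{4} \left(-6\right) = 2 - \frac{3}{2} = \frac{1}{2}$)
$d{\left(V \right)} = \sqrt{V} \left(6 + V\right)^{2}$ ($d{\left(V \right)} = \left(6 + V\right)^{2} \sqrt{V} = \sqrt{V} \left(6 + V\right)^{2}$)
$\left(d{\left(L{\left(-3 \right)} \right)} - 2428\right) - 2929 = \left(\frac{\left(6 + \frac{1}{2}\right)^{2}}{\sqrt{2}} - 2428\right) - 2929 = \left(\frac{\sqrt{2}}{2} \left(\frac{13}{2}\right)^{2} - 2428\right) - 2929 = \left(\frac{\sqrt{2}}{2} \cdot \frac{169}{4} - 2428\right) - 2929 = \left(\frac{169 \sqrt{2}}{8} - 2428\right) - 2929 = \left(-2428 + \frac{169 \sqrt{2}}{8}\right) - 2929 = -5357 + \frac{169 \sqrt{2}}{8}$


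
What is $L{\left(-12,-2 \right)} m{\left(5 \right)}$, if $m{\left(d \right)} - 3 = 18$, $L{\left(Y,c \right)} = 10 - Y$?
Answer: $462$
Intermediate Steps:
$m{\left(d \right)} = 21$ ($m{\left(d \right)} = 3 + 18 = 21$)
$L{\left(-12,-2 \right)} m{\left(5 \right)} = \left(10 - -12\right) 21 = \left(10 + 12\right) 21 = 22 \cdot 21 = 462$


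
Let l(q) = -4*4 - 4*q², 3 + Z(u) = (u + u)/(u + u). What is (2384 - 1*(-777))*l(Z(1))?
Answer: -101152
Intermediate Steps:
Z(u) = -2 (Z(u) = -3 + (u + u)/(u + u) = -3 + (2*u)/((2*u)) = -3 + (2*u)*(1/(2*u)) = -3 + 1 = -2)
l(q) = -16 - 4*q²
(2384 - 1*(-777))*l(Z(1)) = (2384 - 1*(-777))*(-16 - 4*(-2)²) = (2384 + 777)*(-16 - 4*4) = 3161*(-16 - 16) = 3161*(-32) = -101152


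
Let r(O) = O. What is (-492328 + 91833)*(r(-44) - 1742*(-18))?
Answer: -12540299440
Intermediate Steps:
(-492328 + 91833)*(r(-44) - 1742*(-18)) = (-492328 + 91833)*(-44 - 1742*(-18)) = -400495*(-44 + 31356) = -400495*31312 = -12540299440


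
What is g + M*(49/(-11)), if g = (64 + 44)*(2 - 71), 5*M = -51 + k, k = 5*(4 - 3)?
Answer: -407606/55 ≈ -7411.0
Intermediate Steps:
k = 5 (k = 5*1 = 5)
M = -46/5 (M = (-51 + 5)/5 = (⅕)*(-46) = -46/5 ≈ -9.2000)
g = -7452 (g = 108*(-69) = -7452)
g + M*(49/(-11)) = -7452 - 2254/(5*(-11)) = -7452 - 2254*(-1)/(5*11) = -7452 - 46/5*(-49/11) = -7452 + 2254/55 = -407606/55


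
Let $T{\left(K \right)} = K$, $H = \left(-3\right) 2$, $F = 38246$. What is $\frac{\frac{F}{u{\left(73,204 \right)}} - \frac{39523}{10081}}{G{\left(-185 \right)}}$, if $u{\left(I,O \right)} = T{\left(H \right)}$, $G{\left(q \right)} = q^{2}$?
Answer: $- \frac{192897532}{1035066675} \approx -0.18636$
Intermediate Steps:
$H = -6$
$u{\left(I,O \right)} = -6$
$\frac{\frac{F}{u{\left(73,204 \right)}} - \frac{39523}{10081}}{G{\left(-185 \right)}} = \frac{\frac{38246}{-6} - \frac{39523}{10081}}{\left(-185\right)^{2}} = \frac{38246 \left(- \frac{1}{6}\right) - \frac{39523}{10081}}{34225} = \left(- \frac{19123}{3} - \frac{39523}{10081}\right) \frac{1}{34225} = \left(- \frac{192897532}{30243}\right) \frac{1}{34225} = - \frac{192897532}{1035066675}$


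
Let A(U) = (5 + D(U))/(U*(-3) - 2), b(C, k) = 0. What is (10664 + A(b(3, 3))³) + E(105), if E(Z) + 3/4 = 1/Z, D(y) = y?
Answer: 8944013/840 ≈ 10648.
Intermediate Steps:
E(Z) = -¾ + 1/Z
A(U) = (5 + U)/(-2 - 3*U) (A(U) = (5 + U)/(U*(-3) - 2) = (5 + U)/(-3*U - 2) = (5 + U)/(-2 - 3*U))
(10664 + A(b(3, 3))³) + E(105) = (10664 + ((-5 - 1*0)/(2 + 3*0))³) + (-¾ + 1/105) = (10664 + ((-5 + 0)/(2 + 0))³) + (-¾ + 1/105) = (10664 + (-5/2)³) - 311/420 = (10664 - 125/8) - 311/420 = 85187/8 - 311/420 = 8944013/840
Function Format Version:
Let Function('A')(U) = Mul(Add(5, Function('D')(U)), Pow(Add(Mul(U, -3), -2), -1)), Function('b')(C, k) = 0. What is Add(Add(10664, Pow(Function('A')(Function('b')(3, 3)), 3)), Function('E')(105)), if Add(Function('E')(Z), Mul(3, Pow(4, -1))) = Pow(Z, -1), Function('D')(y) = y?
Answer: Rational(8944013, 840) ≈ 10648.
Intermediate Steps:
Function('E')(Z) = Add(Rational(-3, 4), Pow(Z, -1))
Function('A')(U) = Mul(Pow(Add(-2, Mul(-3, U)), -1), Add(5, U)) (Function('A')(U) = Mul(Add(5, U), Pow(Add(Mul(U, -3), -2), -1)) = Mul(Add(5, U), Pow(Add(Mul(-3, U), -2), -1)) = Mul(Add(5, U), Pow(Add(-2, Mul(-3, U)), -1)) = Mul(Pow(Add(-2, Mul(-3, U)), -1), Add(5, U)))
Add(Add(10664, Pow(Function('A')(Function('b')(3, 3)), 3)), Function('E')(105)) = Add(Add(10664, Pow(Mul(Pow(Add(2, Mul(3, 0)), -1), Add(-5, Mul(-1, 0))), 3)), Add(Rational(-3, 4), Pow(105, -1))) = Add(Add(10664, Pow(Mul(Pow(Add(2, 0), -1), Add(-5, 0)), 3)), Add(Rational(-3, 4), Rational(1, 105))) = Add(Add(10664, Pow(Mul(Pow(2, -1), -5), 3)), Rational(-311, 420)) = Add(Add(10664, Pow(Mul(Rational(1, 2), -5), 3)), Rational(-311, 420)) = Add(Add(10664, Pow(Rational(-5, 2), 3)), Rational(-311, 420)) = Add(Add(10664, Rational(-125, 8)), Rational(-311, 420)) = Add(Rational(85187, 8), Rational(-311, 420)) = Rational(8944013, 840)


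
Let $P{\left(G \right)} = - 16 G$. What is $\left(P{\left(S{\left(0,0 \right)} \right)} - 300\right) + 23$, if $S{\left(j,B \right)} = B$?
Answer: $-277$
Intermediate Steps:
$\left(P{\left(S{\left(0,0 \right)} \right)} - 300\right) + 23 = \left(\left(-16\right) 0 - 300\right) + 23 = \left(0 - 300\right) + 23 = -300 + 23 = -277$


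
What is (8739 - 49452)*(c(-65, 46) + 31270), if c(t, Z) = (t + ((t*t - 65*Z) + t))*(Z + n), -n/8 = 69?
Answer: 21490764180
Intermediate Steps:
n = -552 (n = -8*69 = -552)
c(t, Z) = (-552 + Z)*(t² - 65*Z + 2*t) (c(t, Z) = (t + ((t*t - 65*Z) + t))*(Z - 552) = (t + ((t² - 65*Z) + t))*(-552 + Z) = (t + (t + t² - 65*Z))*(-552 + Z) = (t² - 65*Z + 2*t)*(-552 + Z) = (-552 + Z)*(t² - 65*Z + 2*t))
(8739 - 49452)*(c(-65, 46) + 31270) = (8739 - 49452)*((-1104*(-65) - 552*(-65)² - 65*46² + 35880*46 + 46*(-65)² + 2*46*(-65)) + 31270) = -40713*((71760 - 552*4225 - 65*2116 + 1650480 + 46*4225 - 5980) + 31270) = -40713*((71760 - 2332200 - 137540 + 1650480 + 194350 - 5980) + 31270) = -40713*(-559130 + 31270) = -40713*(-527860) = 21490764180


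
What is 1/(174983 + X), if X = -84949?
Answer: 1/90034 ≈ 1.1107e-5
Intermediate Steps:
1/(174983 + X) = 1/(174983 - 84949) = 1/90034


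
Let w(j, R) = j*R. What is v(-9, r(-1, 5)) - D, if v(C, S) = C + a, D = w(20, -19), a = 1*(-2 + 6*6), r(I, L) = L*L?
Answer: 405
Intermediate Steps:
r(I, L) = L²
a = 34 (a = 1*(-2 + 36) = 1*34 = 34)
w(j, R) = R*j
D = -380 (D = -19*20 = -380)
v(C, S) = 34 + C (v(C, S) = C + 34 = 34 + C)
v(-9, r(-1, 5)) - D = (34 - 9) - 1*(-380) = 25 + 380 = 405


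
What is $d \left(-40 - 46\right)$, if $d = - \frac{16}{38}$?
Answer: $\frac{688}{19} \approx 36.211$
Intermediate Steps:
$d = - \frac{8}{19}$ ($d = \left(-16\right) \frac{1}{38} = - \frac{8}{19} \approx -0.42105$)
$d \left(-40 - 46\right) = - \frac{8 \left(-40 - 46\right)}{19} = \left(- \frac{8}{19}\right) \left(-86\right) = \frac{688}{19}$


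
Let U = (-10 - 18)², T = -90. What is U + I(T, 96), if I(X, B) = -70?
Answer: 714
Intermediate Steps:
U = 784 (U = (-28)² = 784)
U + I(T, 96) = 784 - 70 = 714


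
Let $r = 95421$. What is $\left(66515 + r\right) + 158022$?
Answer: $319958$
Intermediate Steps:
$\left(66515 + r\right) + 158022 = \left(66515 + 95421\right) + 158022 = 161936 + 158022 = 319958$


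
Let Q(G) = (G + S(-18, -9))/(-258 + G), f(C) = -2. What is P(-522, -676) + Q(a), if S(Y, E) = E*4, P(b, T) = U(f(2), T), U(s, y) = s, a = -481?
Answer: -961/739 ≈ -1.3004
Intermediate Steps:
P(b, T) = -2
S(Y, E) = 4*E
Q(G) = (-36 + G)/(-258 + G) (Q(G) = (G + 4*(-9))/(-258 + G) = (G - 36)/(-258 + G) = (-36 + G)/(-258 + G))
P(-522, -676) + Q(a) = -2 + (-36 - 481)/(-258 - 481) = -2 - 517/(-739) = -2 - 1/739*(-517) = -2 + 517/739 = -961/739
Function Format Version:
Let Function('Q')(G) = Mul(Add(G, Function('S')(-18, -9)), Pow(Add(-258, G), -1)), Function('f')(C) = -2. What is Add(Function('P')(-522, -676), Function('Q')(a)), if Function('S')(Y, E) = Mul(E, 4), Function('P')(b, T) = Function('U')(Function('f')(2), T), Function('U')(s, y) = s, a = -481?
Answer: Rational(-961, 739) ≈ -1.3004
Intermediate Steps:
Function('P')(b, T) = -2
Function('S')(Y, E) = Mul(4, E)
Function('Q')(G) = Mul(Pow(Add(-258, G), -1), Add(-36, G)) (Function('Q')(G) = Mul(Add(G, Mul(4, -9)), Pow(Add(-258, G), -1)) = Mul(Add(G, -36), Pow(Add(-258, G), -1)) = Mul(Add(-36, G), Pow(Add(-258, G), -1)) = Mul(Pow(Add(-258, G), -1), Add(-36, G)))
Add(Function('P')(-522, -676), Function('Q')(a)) = Add(-2, Mul(Pow(Add(-258, -481), -1), Add(-36, -481))) = Add(-2, Mul(Pow(-739, -1), -517)) = Add(-2, Mul(Rational(-1, 739), -517)) = Add(-2, Rational(517, 739)) = Rational(-961, 739)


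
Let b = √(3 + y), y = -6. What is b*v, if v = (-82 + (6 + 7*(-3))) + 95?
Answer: -2*I*√3 ≈ -3.4641*I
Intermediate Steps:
b = I*√3 (b = √(3 - 6) = √(-3) = I*√3 ≈ 1.732*I)
v = -2 (v = (-82 + (6 - 21)) + 95 = (-82 - 15) + 95 = -97 + 95 = -2)
b*v = (I*√3)*(-2) = -2*I*√3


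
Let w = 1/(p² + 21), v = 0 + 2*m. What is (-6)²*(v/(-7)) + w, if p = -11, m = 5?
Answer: -51113/994 ≈ -51.422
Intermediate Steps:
v = 10 (v = 0 + 2*5 = 0 + 10 = 10)
w = 1/142 (w = 1/((-11)² + 21) = 1/(121 + 21) = 1/142 ≈ 0.0070423)
(-6)²*(v/(-7)) + w = (-6)²*(10/(-7)) + 1/142 = 36*(10*(-⅐)) + 1/142 = 36*(-10/7) + 1/142 = -360/7 + 1/142 = -51113/994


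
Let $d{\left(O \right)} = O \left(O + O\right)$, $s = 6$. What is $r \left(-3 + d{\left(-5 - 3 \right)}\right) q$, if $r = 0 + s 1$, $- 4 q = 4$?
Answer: $-750$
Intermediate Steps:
$q = -1$ ($q = \left(- \frac{1}{4}\right) 4 = -1$)
$r = 6$ ($r = 0 + 6 \cdot 1 = 0 + 6 = 6$)
$d{\left(O \right)} = 2 O^{2}$ ($d{\left(O \right)} = O 2 O = 2 O^{2}$)
$r \left(-3 + d{\left(-5 - 3 \right)}\right) q = 6 \left(-3 + 2 \left(-5 - 3\right)^{2}\right) \left(-1\right) = 6 \left(-3 + 2 \left(-8\right)^{2}\right) \left(-1\right) = 6 \left(-3 + 2 \cdot 64\right) \left(-1\right) = 6 \left(-3 + 128\right) \left(-1\right) = 6 \cdot 125 \left(-1\right) = 6 \left(-125\right) = -750$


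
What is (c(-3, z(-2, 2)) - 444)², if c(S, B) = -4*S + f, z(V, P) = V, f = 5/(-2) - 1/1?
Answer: 758641/4 ≈ 1.8966e+5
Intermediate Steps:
f = -7/2 (f = 5*(-½) - 1*1 = -5/2 - 1 = -7/2 ≈ -3.5000)
c(S, B) = -7/2 - 4*S (c(S, B) = -4*S - 7/2 = -7/2 - 4*S)
(c(-3, z(-2, 2)) - 444)² = ((-7/2 - 4*(-3)) - 444)² = ((-7/2 + 12) - 444)² = (17/2 - 444)² = (-871/2)² = 758641/4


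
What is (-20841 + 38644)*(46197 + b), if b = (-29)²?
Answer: 837417514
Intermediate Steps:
b = 841
(-20841 + 38644)*(46197 + b) = (-20841 + 38644)*(46197 + 841) = 17803*47038 = 837417514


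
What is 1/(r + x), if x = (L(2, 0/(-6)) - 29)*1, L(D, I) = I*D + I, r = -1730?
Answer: -1/1759 ≈ -0.00056850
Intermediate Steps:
L(D, I) = I + D*I (L(D, I) = D*I + I = I + D*I)
x = -29 (x = ((0/(-6))*(1 + 2) - 29)*1 = ((0*(-⅙))*3 - 29)*1 = (0*3 - 29)*1 = (0 - 29)*1 = -29*1 = -29)
1/(r + x) = 1/(-1730 - 29) = 1/(-1759) = -1/1759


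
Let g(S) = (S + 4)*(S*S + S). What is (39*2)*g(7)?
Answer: 48048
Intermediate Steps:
g(S) = (4 + S)*(S + S²) (g(S) = (4 + S)*(S² + S) = (4 + S)*(S + S²))
(39*2)*g(7) = (39*2)*(7*(4 + 7² + 5*7)) = 78*(7*(4 + 49 + 35)) = 78*(7*88) = 78*616 = 48048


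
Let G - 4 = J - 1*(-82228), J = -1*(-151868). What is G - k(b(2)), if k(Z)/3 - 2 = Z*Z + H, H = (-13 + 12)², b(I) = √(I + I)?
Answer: 234079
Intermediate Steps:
b(I) = √2*√I (b(I) = √(2*I) = √2*√I)
H = 1 (H = (-1)² = 1)
k(Z) = 9 + 3*Z² (k(Z) = 6 + 3*(Z*Z + 1) = 6 + 3*(Z² + 1) = 6 + 3*(1 + Z²) = 6 + (3 + 3*Z²) = 9 + 3*Z²)
J = 151868
G = 234100 (G = 4 + (151868 - 1*(-82228)) = 4 + (151868 + 82228) = 4 + 234096 = 234100)
G - k(b(2)) = 234100 - (9 + 3*(√2*√2)²) = 234100 - (9 + 3*2²) = 234100 - (9 + 3*4) = 234100 - (9 + 12) = 234100 - 1*21 = 234100 - 21 = 234079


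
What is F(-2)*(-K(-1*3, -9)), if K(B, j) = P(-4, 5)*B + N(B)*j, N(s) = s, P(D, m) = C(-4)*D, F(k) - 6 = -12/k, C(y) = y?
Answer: 252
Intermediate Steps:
F(k) = 6 - 12/k
P(D, m) = -4*D
K(B, j) = 16*B + B*j (K(B, j) = (-4*(-4))*B + B*j = 16*B + B*j)
F(-2)*(-K(-1*3, -9)) = (6 - 12/(-2))*(-(-1*3)*(16 - 9)) = (6 - 12*(-1/2))*(-(-3)*7) = (6 + 6)*(-1*(-21)) = 12*21 = 252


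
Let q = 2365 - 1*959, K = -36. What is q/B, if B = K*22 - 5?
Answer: -1406/797 ≈ -1.7641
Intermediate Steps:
B = -797 (B = -36*22 - 5 = -792 - 5 = -797)
q = 1406 (q = 2365 - 959 = 1406)
q/B = 1406/(-797) = 1406*(-1/797) = -1406/797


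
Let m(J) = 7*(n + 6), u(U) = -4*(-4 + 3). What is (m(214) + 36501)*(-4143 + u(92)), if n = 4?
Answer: -151367369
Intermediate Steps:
u(U) = 4 (u(U) = -4*(-1) = 4)
m(J) = 70 (m(J) = 7*(4 + 6) = 7*10 = 70)
(m(214) + 36501)*(-4143 + u(92)) = (70 + 36501)*(-4143 + 4) = 36571*(-4139) = -151367369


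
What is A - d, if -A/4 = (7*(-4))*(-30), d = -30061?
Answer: 26701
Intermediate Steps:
A = -3360 (A = -4*7*(-4)*(-30) = -(-112)*(-30) = -4*840 = -3360)
A - d = -3360 - 1*(-30061) = -3360 + 30061 = 26701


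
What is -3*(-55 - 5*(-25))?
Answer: -210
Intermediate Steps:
-3*(-55 - 5*(-25)) = -3*(-55 + 125) = -3*70 = -210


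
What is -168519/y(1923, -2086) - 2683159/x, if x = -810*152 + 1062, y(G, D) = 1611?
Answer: -1805169217/21848382 ≈ -82.623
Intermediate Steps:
x = -122058 (x = -123120 + 1062 = -122058)
-168519/y(1923, -2086) - 2683159/x = -168519/1611 - 2683159/(-122058) = -168519*1/1611 - 2683159*(-1/122058) = -56173/537 + 2683159/122058 = -1805169217/21848382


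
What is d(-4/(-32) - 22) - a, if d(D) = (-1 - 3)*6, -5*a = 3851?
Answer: 3731/5 ≈ 746.20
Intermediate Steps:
a = -3851/5 (a = -⅕*3851 = -3851/5 ≈ -770.20)
d(D) = -24 (d(D) = -4*6 = -24)
d(-4/(-32) - 22) - a = -24 - 1*(-3851/5) = -24 + 3851/5 = 3731/5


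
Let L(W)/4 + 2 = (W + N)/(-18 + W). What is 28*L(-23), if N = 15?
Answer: -8288/41 ≈ -202.15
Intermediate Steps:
L(W) = -8 + 4*(15 + W)/(-18 + W) (L(W) = -8 + 4*((W + 15)/(-18 + W)) = -8 + 4*((15 + W)/(-18 + W)) = -8 + 4*(15 + W)/(-18 + W))
28*L(-23) = 28*(4*(51 - 1*(-23))/(-18 - 23)) = 28*(4*(51 + 23)/(-41)) = 28*(4*(-1/41)*74) = 28*(-296/41) = -8288/41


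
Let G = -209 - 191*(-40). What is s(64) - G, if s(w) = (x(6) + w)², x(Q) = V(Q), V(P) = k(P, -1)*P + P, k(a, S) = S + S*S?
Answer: -2531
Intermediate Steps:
k(a, S) = S + S²
V(P) = P (V(P) = (-(1 - 1))*P + P = (-1*0)*P + P = 0*P + P = 0 + P = P)
x(Q) = Q
s(w) = (6 + w)²
G = 7431 (G = -209 + 7640 = 7431)
s(64) - G = (6 + 64)² - 1*7431 = 70² - 7431 = 4900 - 7431 = -2531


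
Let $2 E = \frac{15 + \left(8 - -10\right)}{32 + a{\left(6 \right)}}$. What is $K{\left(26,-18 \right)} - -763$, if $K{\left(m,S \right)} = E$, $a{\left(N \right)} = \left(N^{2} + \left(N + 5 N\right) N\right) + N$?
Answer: $\frac{442573}{580} \approx 763.06$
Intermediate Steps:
$a{\left(N \right)} = N + 7 N^{2}$ ($a{\left(N \right)} = \left(N^{2} + 6 N N\right) + N = \left(N^{2} + 6 N^{2}\right) + N = 7 N^{2} + N = N + 7 N^{2}$)
$E = \frac{33}{580}$ ($E = \frac{\left(15 + \left(8 - -10\right)\right) \frac{1}{32 + 6 \left(1 + 7 \cdot 6\right)}}{2} = \frac{\left(15 + \left(8 + 10\right)\right) \frac{1}{32 + 6 \left(1 + 42\right)}}{2} = \frac{\left(15 + 18\right) \frac{1}{32 + 6 \cdot 43}}{2} = \frac{33 \frac{1}{32 + 258}}{2} = \frac{33 \cdot \frac{1}{290}}{2} = \frac{1}{2} \cdot \frac{33}{290} = \frac{33}{580} \approx 0.056897$)
$K{\left(m,S \right)} = \frac{33}{580}$
$K{\left(26,-18 \right)} - -763 = \frac{33}{580} - -763 = \frac{33}{580} + 763 = \frac{442573}{580}$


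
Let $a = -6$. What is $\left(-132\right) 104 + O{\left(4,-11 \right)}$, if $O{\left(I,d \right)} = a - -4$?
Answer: $-13730$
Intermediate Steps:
$O{\left(I,d \right)} = -2$ ($O{\left(I,d \right)} = -6 - -4 = -6 + 4 = -2$)
$\left(-132\right) 104 + O{\left(4,-11 \right)} = \left(-132\right) 104 - 2 = -13728 - 2 = -13730$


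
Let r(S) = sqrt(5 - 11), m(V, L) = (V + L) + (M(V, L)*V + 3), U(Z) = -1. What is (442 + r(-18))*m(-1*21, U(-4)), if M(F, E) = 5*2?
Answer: -101218 - 229*I*sqrt(6) ≈ -1.0122e+5 - 560.93*I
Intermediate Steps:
M(F, E) = 10
m(V, L) = 3 + L + 11*V (m(V, L) = (V + L) + (10*V + 3) = (L + V) + (3 + 10*V) = 3 + L + 11*V)
r(S) = I*sqrt(6) (r(S) = sqrt(-6) = I*sqrt(6))
(442 + r(-18))*m(-1*21, U(-4)) = (442 + I*sqrt(6))*(3 - 1 + 11*(-1*21)) = (442 + I*sqrt(6))*(3 - 1 + 11*(-21)) = (442 + I*sqrt(6))*(3 - 1 - 231) = (442 + I*sqrt(6))*(-229) = -101218 - 229*I*sqrt(6)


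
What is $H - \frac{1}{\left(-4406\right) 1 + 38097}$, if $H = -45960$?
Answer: $- \frac{1548438361}{33691} \approx -45960.0$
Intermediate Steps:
$H - \frac{1}{\left(-4406\right) 1 + 38097} = -45960 - \frac{1}{\left(-4406\right) 1 + 38097} = -45960 - \frac{1}{-4406 + 38097} = -45960 - \frac{1}{33691} = - \frac{1548438361}{33691}$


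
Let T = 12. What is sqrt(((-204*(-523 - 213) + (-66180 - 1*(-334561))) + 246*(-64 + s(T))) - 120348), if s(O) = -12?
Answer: sqrt(279481) ≈ 528.66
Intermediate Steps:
sqrt(((-204*(-523 - 213) + (-66180 - 1*(-334561))) + 246*(-64 + s(T))) - 120348) = sqrt(((-204*(-523 - 213) + (-66180 - 1*(-334561))) + 246*(-64 - 12)) - 120348) = sqrt(((-204*(-736) + (-66180 + 334561)) + 246*(-76)) - 120348) = sqrt(((150144 + 268381) - 18696) - 120348) = sqrt((418525 - 18696) - 120348) = sqrt(399829 - 120348) = sqrt(279481)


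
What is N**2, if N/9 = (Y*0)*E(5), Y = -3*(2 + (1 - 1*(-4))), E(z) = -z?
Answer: 0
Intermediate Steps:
Y = -21 (Y = -3*(2 + (1 + 4)) = -3*(2 + 5) = -3*7 = -21)
N = 0 (N = 9*((-21*0)*(-1*5)) = 9*(0*(-5)) = 9*0 = 0)
N**2 = 0**2 = 0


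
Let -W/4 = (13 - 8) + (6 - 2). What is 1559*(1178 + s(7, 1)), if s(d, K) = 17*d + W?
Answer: 1965899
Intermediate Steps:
W = -36 (W = -4*((13 - 8) + (6 - 2)) = -4*(5 + 4) = -4*9 = -36)
s(d, K) = -36 + 17*d (s(d, K) = 17*d - 36 = -36 + 17*d)
1559*(1178 + s(7, 1)) = 1559*(1178 + (-36 + 17*7)) = 1559*(1178 + (-36 + 119)) = 1559*(1178 + 83) = 1559*1261 = 1965899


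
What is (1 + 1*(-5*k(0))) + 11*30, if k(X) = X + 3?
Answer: 316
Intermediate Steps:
k(X) = 3 + X
(1 + 1*(-5*k(0))) + 11*30 = (1 + 1*(-5*(3 + 0))) + 11*30 = (1 + 1*(-5*3)) + 330 = (1 + 1*(-15)) + 330 = (1 - 15) + 330 = -14 + 330 = 316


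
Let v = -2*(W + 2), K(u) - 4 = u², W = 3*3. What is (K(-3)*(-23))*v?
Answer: 6578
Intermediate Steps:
W = 9
K(u) = 4 + u²
v = -22 (v = -2*(9 + 2) = -2*11 = -22)
(K(-3)*(-23))*v = ((4 + (-3)²)*(-23))*(-22) = ((4 + 9)*(-23))*(-22) = (13*(-23))*(-22) = -299*(-22) = 6578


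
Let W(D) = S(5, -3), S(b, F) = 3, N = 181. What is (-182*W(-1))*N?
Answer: -98826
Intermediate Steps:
W(D) = 3
(-182*W(-1))*N = -182*3*181 = -546*181 = -98826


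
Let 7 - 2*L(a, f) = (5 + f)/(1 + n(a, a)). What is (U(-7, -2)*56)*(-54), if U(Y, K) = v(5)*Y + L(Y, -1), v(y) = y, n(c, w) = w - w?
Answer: 101304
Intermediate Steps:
n(c, w) = 0
L(a, f) = 1 - f/2 (L(a, f) = 7/2 - (5 + f)/(2*(1 + 0)) = 7/2 - (5 + f)/(2*1) = 7/2 - (5 + f)/2 = 7/2 + (-5/2 - f/2) = 1 - f/2)
U(Y, K) = 3/2 + 5*Y (U(Y, K) = 5*Y + (1 - 1/2*(-1)) = 5*Y + (1 + 1/2) = 5*Y + 3/2 = 3/2 + 5*Y)
(U(-7, -2)*56)*(-54) = ((3/2 + 5*(-7))*56)*(-54) = ((3/2 - 35)*56)*(-54) = -67/2*56*(-54) = -1876*(-54) = 101304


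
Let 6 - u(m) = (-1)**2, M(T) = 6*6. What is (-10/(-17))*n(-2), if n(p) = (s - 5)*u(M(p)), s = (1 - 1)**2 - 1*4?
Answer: -450/17 ≈ -26.471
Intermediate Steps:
M(T) = 36
u(m) = 5 (u(m) = 6 - 1*(-1)**2 = 6 - 1*1 = 6 - 1 = 5)
s = -4 (s = 0**2 - 4 = 0 - 4 = -4)
n(p) = -45 (n(p) = (-4 - 5)*5 = -9*5 = -45)
(-10/(-17))*n(-2) = -10/(-17)*(-45) = -10*(-1/17)*(-45) = (10/17)*(-45) = -450/17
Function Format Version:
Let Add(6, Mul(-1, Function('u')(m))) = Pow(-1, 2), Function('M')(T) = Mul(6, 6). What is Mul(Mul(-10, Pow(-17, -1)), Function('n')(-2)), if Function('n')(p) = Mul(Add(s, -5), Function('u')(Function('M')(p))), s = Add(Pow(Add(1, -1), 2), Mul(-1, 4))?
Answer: Rational(-450, 17) ≈ -26.471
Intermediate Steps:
Function('M')(T) = 36
Function('u')(m) = 5 (Function('u')(m) = Add(6, Mul(-1, Pow(-1, 2))) = Add(6, Mul(-1, 1)) = Add(6, -1) = 5)
s = -4 (s = Add(Pow(0, 2), -4) = Add(0, -4) = -4)
Function('n')(p) = -45 (Function('n')(p) = Mul(Add(-4, -5), 5) = Mul(-9, 5) = -45)
Mul(Mul(-10, Pow(-17, -1)), Function('n')(-2)) = Mul(Mul(-10, Pow(-17, -1)), -45) = Mul(Mul(-10, Rational(-1, 17)), -45) = Mul(Rational(10, 17), -45) = Rational(-450, 17)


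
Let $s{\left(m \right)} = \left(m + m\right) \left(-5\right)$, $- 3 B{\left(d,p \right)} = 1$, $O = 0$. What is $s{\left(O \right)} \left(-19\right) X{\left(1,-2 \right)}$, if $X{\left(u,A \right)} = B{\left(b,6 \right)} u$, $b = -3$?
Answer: $0$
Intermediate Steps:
$B{\left(d,p \right)} = - \frac{1}{3}$ ($B{\left(d,p \right)} = \left(- \frac{1}{3}\right) 1 = - \frac{1}{3}$)
$X{\left(u,A \right)} = - \frac{u}{3}$
$s{\left(m \right)} = - 10 m$ ($s{\left(m \right)} = 2 m \left(-5\right) = - 10 m$)
$s{\left(O \right)} \left(-19\right) X{\left(1,-2 \right)} = \left(-10\right) 0 \left(-19\right) \left(\left(- \frac{1}{3}\right) 1\right) = 0 \left(-19\right) \left(- \frac{1}{3}\right) = 0 \left(- \frac{1}{3}\right) = 0$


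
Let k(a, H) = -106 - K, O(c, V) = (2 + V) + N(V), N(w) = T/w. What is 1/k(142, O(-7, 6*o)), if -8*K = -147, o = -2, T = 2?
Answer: -8/995 ≈ -0.0080402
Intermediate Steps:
K = 147/8 (K = -1/8*(-147) = 147/8 ≈ 18.375)
N(w) = 2/w
O(c, V) = 2 + V + 2/V (O(c, V) = (2 + V) + 2/V = 2 + V + 2/V)
k(a, H) = -995/8 (k(a, H) = -106 - 1*147/8 = -106 - 147/8 = -995/8)
1/k(142, O(-7, 6*o)) = 1/(-995/8) = -8/995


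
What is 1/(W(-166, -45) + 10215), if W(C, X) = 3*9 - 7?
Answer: 1/10235 ≈ 9.7704e-5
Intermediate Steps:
W(C, X) = 20 (W(C, X) = 27 - 7 = 20)
1/(W(-166, -45) + 10215) = 1/(20 + 10215) = 1/10235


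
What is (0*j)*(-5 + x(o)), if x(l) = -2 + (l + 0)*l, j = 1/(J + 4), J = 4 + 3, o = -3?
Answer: 0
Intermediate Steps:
J = 7
j = 1/11 (j = 1/(7 + 4) = 1/11 ≈ 0.090909)
x(l) = -2 + l**2 (x(l) = -2 + l*l = -2 + l**2)
(0*j)*(-5 + x(o)) = (0*(1/11))*(-5 + (-2 + (-3)**2)) = 0*(-5 + (-2 + 9)) = 0*(-5 + 7) = 0*2 = 0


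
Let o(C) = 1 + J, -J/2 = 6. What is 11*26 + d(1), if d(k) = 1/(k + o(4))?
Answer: 2859/10 ≈ 285.90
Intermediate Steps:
J = -12 (J = -2*6 = -12)
o(C) = -11 (o(C) = 1 - 12 = -11)
d(k) = 1/(-11 + k) (d(k) = 1/(k - 11) = 1/(-11 + k))
11*26 + d(1) = 11*26 + 1/(-11 + 1) = 286 + 1/(-10) = 286 - ⅒ = 2859/10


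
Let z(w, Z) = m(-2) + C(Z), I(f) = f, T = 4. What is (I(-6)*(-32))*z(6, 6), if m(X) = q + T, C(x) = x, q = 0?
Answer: 1920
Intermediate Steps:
m(X) = 4 (m(X) = 0 + 4 = 4)
z(w, Z) = 4 + Z
(I(-6)*(-32))*z(6, 6) = (-6*(-32))*(4 + 6) = 192*10 = 1920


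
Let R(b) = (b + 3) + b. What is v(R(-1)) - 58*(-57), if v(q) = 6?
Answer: 3312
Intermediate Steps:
R(b) = 3 + 2*b (R(b) = (3 + b) + b = 3 + 2*b)
v(R(-1)) - 58*(-57) = 6 - 58*(-57) = 6 + 3306 = 3312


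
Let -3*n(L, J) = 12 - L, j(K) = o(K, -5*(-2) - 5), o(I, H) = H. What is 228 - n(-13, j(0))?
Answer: 709/3 ≈ 236.33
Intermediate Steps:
j(K) = 5 (j(K) = -5*(-2) - 5 = 10 - 5 = 5)
n(L, J) = -4 + L/3 (n(L, J) = -(12 - L)/3 = -4 + L/3)
228 - n(-13, j(0)) = 228 - (-4 + (1/3)*(-13)) = 228 - (-4 - 13/3) = 228 - 1*(-25/3) = 228 + 25/3 = 709/3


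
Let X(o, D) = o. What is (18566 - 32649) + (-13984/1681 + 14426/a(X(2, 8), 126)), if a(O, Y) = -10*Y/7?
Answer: -2144000683/151290 ≈ -14171.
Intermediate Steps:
a(O, Y) = -10*Y/7
(18566 - 32649) + (-13984/1681 + 14426/a(X(2, 8), 126)) = (18566 - 32649) + (-13984/1681 + 14426/((-10/7*126))) = -14083 + (-13984*1/1681 + 14426/(-180)) = -14083 + (-13984/1681 + 14426*(-1/180)) = -14083 + (-13984/1681 - 7213/90) = -14083 - 13383613/151290 = -2144000683/151290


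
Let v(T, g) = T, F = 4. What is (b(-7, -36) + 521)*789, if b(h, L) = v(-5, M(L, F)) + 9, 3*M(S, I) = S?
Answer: 414225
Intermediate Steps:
M(S, I) = S/3
b(h, L) = 4 (b(h, L) = -5 + 9 = 4)
(b(-7, -36) + 521)*789 = (4 + 521)*789 = 525*789 = 414225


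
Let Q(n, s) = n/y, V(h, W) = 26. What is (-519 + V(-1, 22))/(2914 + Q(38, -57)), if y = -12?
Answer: -2958/17465 ≈ -0.16937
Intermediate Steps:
Q(n, s) = -n/12 (Q(n, s) = n/(-12) = n*(-1/12) = -n/12)
(-519 + V(-1, 22))/(2914 + Q(38, -57)) = (-519 + 26)/(2914 - 1/12*38) = -493/(2914 - 19/6) = -493/17465/6 = -493*6/17465 = -2958/17465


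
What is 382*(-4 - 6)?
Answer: -3820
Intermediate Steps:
382*(-4 - 6) = 382*(-10) = -3820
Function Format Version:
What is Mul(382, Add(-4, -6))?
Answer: -3820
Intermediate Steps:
Mul(382, Add(-4, -6)) = Mul(382, -10) = -3820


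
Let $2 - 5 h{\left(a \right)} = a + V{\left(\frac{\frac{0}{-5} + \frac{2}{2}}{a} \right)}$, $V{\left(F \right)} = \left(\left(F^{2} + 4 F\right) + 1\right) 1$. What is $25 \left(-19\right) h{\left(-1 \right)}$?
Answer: $-475$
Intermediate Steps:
$V{\left(F \right)} = 1 + F^{2} + 4 F$ ($V{\left(F \right)} = \left(1 + F^{2} + 4 F\right) 1 = 1 + F^{2} + 4 F$)
$h{\left(a \right)} = \frac{1}{5} - \frac{4}{5 a} - \frac{a}{5} - \frac{1}{5 a^{2}}$ ($h{\left(a \right)} = \frac{2}{5} - \frac{a + \left(1 + \left(\frac{\frac{0}{-5} + \frac{2}{2}}{a}\right)^{2} + 4 \frac{\frac{0}{-5} + \frac{2}{2}}{a}\right)}{5} = \frac{2}{5} - \frac{a + \left(1 + \left(\frac{0 \left(- \frac{1}{5}\right) + 2 \cdot \frac{1}{2}}{a}\right)^{2} + 4 \frac{0 \left(- \frac{1}{5}\right) + 2 \cdot \frac{1}{2}}{a}\right)}{5} = \frac{2}{5} - \frac{a + \left(1 + \left(\frac{0 + 1}{a}\right)^{2} + 4 \frac{0 + 1}{a}\right)}{5} = \frac{2}{5} - \frac{a + \left(1 + \left(1 \frac{1}{a}\right)^{2} + 4 \cdot 1 \frac{1}{a}\right)}{5} = \frac{2}{5} - \frac{a + \left(1 + \left(\frac{1}{a}\right)^{2} + \frac{4}{a}\right)}{5} = \frac{2}{5} - \frac{a + \left(1 + \frac{1}{a^{2}} + \frac{4}{a}\right)}{5} = \frac{2}{5} - \frac{1 + a + \frac{1}{a^{2}} + \frac{4}{a}}{5} = \frac{2}{5} - \left(\frac{1}{5} + \frac{a}{5} + \frac{1}{5 a^{2}} + \frac{4}{5 a}\right) = \frac{1}{5} - \frac{4}{5 a} - \frac{a}{5} - \frac{1}{5 a^{2}}$)
$25 \left(-19\right) h{\left(-1 \right)} = 25 \left(-19\right) \frac{-1 + \left(-1\right)^{2} - \left(-1\right)^{3} - -4}{5 \cdot 1} = - 475 \cdot \frac{1}{5} \cdot 1 \left(-1 + 1 - -1 + 4\right) = - 475 \cdot \frac{1}{5} \cdot 1 \left(-1 + 1 + 1 + 4\right) = - 475 \cdot \frac{1}{5} \cdot 1 \cdot 5 = \left(-475\right) 1 = -475$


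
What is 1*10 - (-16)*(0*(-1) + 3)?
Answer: 58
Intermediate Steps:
1*10 - (-16)*(0*(-1) + 3) = 10 - (-16)*(0 + 3) = 10 - (-16)*3 = 10 - 16*(-3) = 10 + 48 = 58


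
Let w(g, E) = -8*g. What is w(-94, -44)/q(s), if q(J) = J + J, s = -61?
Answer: -376/61 ≈ -6.1639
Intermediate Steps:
q(J) = 2*J
w(-94, -44)/q(s) = (-8*(-94))/((2*(-61))) = 752/(-122) = 752*(-1/122) = -376/61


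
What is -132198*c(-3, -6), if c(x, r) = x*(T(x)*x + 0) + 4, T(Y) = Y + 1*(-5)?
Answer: 8989464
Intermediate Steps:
T(Y) = -5 + Y (T(Y) = Y - 5 = -5 + Y)
c(x, r) = 4 + x²*(-5 + x) (c(x, r) = x*((-5 + x)*x + 0) + 4 = x*(x*(-5 + x) + 0) + 4 = x*(x*(-5 + x)) + 4 = x²*(-5 + x) + 4 = 4 + x²*(-5 + x))
-132198*c(-3, -6) = -132198*(4 + (-3)²*(-5 - 3)) = -132198*(4 + 9*(-8)) = -132198*(4 - 72) = -132198*(-68) = 8989464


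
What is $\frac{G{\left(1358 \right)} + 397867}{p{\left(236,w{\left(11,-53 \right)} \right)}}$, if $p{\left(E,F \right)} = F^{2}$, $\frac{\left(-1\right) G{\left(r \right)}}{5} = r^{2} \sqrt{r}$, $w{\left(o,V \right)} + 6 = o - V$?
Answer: $\frac{397867}{3364} - \frac{2305205 \sqrt{1358}}{841} \approx -1.0089 \cdot 10^{5}$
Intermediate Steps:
$w{\left(o,V \right)} = -6 + o - V$ ($w{\left(o,V \right)} = -6 - \left(V - o\right) = -6 + o - V$)
$G{\left(r \right)} = - 5 r^{\frac{5}{2}}$ ($G{\left(r \right)} = - 5 r^{2} \sqrt{r} = - 5 r^{\frac{5}{2}}$)
$\frac{G{\left(1358 \right)} + 397867}{p{\left(236,w{\left(11,-53 \right)} \right)}} = \frac{- 5 \cdot 1358^{\frac{5}{2}} + 397867}{\left(-6 + 11 - -53\right)^{2}} = \frac{- 5 \cdot 1844164 \sqrt{1358} + 397867}{\left(-6 + 11 + 53\right)^{2}} = \frac{- 9220820 \sqrt{1358} + 397867}{58^{2}} = \frac{397867 - 9220820 \sqrt{1358}}{3364} = \left(397867 - 9220820 \sqrt{1358}\right) \frac{1}{3364} = \frac{397867}{3364} - \frac{2305205 \sqrt{1358}}{841}$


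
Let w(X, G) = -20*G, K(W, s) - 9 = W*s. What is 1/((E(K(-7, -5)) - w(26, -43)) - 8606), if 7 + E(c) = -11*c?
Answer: -1/9957 ≈ -0.00010043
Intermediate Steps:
K(W, s) = 9 + W*s
E(c) = -7 - 11*c
1/((E(K(-7, -5)) - w(26, -43)) - 8606) = 1/(((-7 - 11*(9 - 7*(-5))) - (-20)*(-43)) - 8606) = 1/(((-7 - 11*(9 + 35)) - 1*860) - 8606) = 1/(((-7 - 11*44) - 860) - 8606) = 1/(((-7 - 484) - 860) - 8606) = 1/((-491 - 860) - 8606) = 1/(-1351 - 8606) = 1/(-9957) = -1/9957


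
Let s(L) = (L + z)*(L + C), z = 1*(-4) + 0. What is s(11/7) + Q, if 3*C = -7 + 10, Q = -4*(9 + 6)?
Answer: -3246/49 ≈ -66.245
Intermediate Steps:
Q = -60 (Q = -4*15 = -60)
C = 1 (C = (-7 + 10)/3 = (⅓)*3 = 1)
z = -4 (z = -4 + 0 = -4)
s(L) = (1 + L)*(-4 + L) (s(L) = (L - 4)*(L + 1) = (-4 + L)*(1 + L) = (1 + L)*(-4 + L))
s(11/7) + Q = (-4 + (11/7)² - 33/7) - 60 = (-4 + (11*(⅐))² - 33/7) - 60 = (-4 + (11/7)² - 3*11/7) - 60 = (-4 + 121/49 - 33/7) - 60 = -306/49 - 60 = -3246/49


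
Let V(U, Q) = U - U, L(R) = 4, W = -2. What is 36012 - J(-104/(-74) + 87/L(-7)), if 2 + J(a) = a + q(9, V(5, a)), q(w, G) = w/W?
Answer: 5327311/148 ≈ 35995.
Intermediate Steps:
V(U, Q) = 0
q(w, G) = -w/2 (q(w, G) = w/(-2) = w*(-½) = -w/2)
J(a) = -13/2 + a (J(a) = -2 + (a - ½*9) = -2 + (a - 9/2) = -2 + (-9/2 + a) = -13/2 + a)
36012 - J(-104/(-74) + 87/L(-7)) = 36012 - (-13/2 + (-104/(-74) + 87/4)) = 36012 - (-13/2 + (-104*(-1/74) + 87*(¼))) = 36012 - (-13/2 + (52/37 + 87/4)) = 36012 - (-13/2 + 3427/148) = 36012 - 1*2465/148 = 36012 - 2465/148 = 5327311/148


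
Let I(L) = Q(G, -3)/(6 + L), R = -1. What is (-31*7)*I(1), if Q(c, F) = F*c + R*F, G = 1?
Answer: 0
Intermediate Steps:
Q(c, F) = -F + F*c (Q(c, F) = F*c - F = -F + F*c)
I(L) = 0 (I(L) = (-3*(-1 + 1))/(6 + L) = (-3*0)/(6 + L) = 0/(6 + L) = 0)
(-31*7)*I(1) = -31*7*0 = -217*0 = 0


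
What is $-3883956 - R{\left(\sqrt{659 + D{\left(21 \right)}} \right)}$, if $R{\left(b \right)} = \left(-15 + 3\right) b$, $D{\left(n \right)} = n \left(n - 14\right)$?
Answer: $-3883956 + 12 \sqrt{806} \approx -3.8836 \cdot 10^{6}$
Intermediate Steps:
$D{\left(n \right)} = n \left(-14 + n\right)$
$R{\left(b \right)} = - 12 b$
$-3883956 - R{\left(\sqrt{659 + D{\left(21 \right)}} \right)} = -3883956 - - 12 \sqrt{659 + 21 \left(-14 + 21\right)} = -3883956 - - 12 \sqrt{659 + 21 \cdot 7} = -3883956 - - 12 \sqrt{659 + 147} = -3883956 - - 12 \sqrt{806} = -3883956 + 12 \sqrt{806}$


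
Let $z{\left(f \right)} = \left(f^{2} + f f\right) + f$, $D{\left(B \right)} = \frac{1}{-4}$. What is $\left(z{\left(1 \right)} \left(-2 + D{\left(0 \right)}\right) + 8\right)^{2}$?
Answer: $\frac{25}{16} \approx 1.5625$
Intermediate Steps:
$D{\left(B \right)} = - \frac{1}{4}$
$z{\left(f \right)} = f + 2 f^{2}$ ($z{\left(f \right)} = \left(f^{2} + f^{2}\right) + f = 2 f^{2} + f = f + 2 f^{2}$)
$\left(z{\left(1 \right)} \left(-2 + D{\left(0 \right)}\right) + 8\right)^{2} = \left(1 \left(1 + 2 \cdot 1\right) \left(-2 - \frac{1}{4}\right) + 8\right)^{2} = \left(1 \left(1 + 2\right) \left(- \frac{9}{4}\right) + 8\right)^{2} = \left(1 \cdot 3 \left(- \frac{9}{4}\right) + 8\right)^{2} = \left(3 \left(- \frac{9}{4}\right) + 8\right)^{2} = \left(- \frac{27}{4} + 8\right)^{2} = \left(\frac{5}{4}\right)^{2} = \frac{25}{16}$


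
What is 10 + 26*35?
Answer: 920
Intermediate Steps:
10 + 26*35 = 10 + 910 = 920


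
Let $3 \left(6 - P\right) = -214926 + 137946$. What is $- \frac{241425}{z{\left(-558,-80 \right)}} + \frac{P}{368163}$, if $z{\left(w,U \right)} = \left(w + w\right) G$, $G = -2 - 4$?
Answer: $- \frac{3285625657}{91304424} \approx -35.985$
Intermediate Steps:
$P = 25666$ ($P = 6 - \frac{-214926 + 137946}{3} = 6 - -25660 = 6 + 25660 = 25666$)
$G = -6$
$z{\left(w,U \right)} = - 12 w$ ($z{\left(w,U \right)} = \left(w + w\right) \left(-6\right) = 2 w \left(-6\right) = - 12 w$)
$- \frac{241425}{z{\left(-558,-80 \right)}} + \frac{P}{368163} = - \frac{241425}{\left(-12\right) \left(-558\right)} + \frac{25666}{368163} = - \frac{241425}{6696} + 25666 \cdot \frac{1}{368163} = \left(-241425\right) \frac{1}{6696} + \frac{25666}{368163} = - \frac{26825}{744} + \frac{25666}{368163} = - \frac{3285625657}{91304424}$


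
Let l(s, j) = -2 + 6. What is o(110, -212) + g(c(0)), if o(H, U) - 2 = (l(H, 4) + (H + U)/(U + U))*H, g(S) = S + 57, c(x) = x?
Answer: 55699/106 ≈ 525.46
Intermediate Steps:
l(s, j) = 4
g(S) = 57 + S
o(H, U) = 2 + H*(4 + (H + U)/(2*U)) (o(H, U) = 2 + (4 + (H + U)/(U + U))*H = 2 + (4 + (H + U)/((2*U)))*H = 2 + (4 + (H + U)*(1/(2*U)))*H = 2 + (4 + (H + U)/(2*U))*H = 2 + H*(4 + (H + U)/(2*U)))
o(110, -212) + g(c(0)) = (½)*(110² - 212*(4 + 9*110))/(-212) + (57 + 0) = (½)*(-1/212)*(12100 - 212*(4 + 990)) + 57 = (½)*(-1/212)*(12100 - 212*994) + 57 = (½)*(-1/212)*(12100 - 210728) + 57 = (½)*(-1/212)*(-198628) + 57 = 49657/106 + 57 = 55699/106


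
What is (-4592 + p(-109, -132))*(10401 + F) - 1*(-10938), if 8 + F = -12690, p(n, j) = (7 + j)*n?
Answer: -20737863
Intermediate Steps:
p(n, j) = n*(7 + j)
F = -12698 (F = -8 - 12690 = -12698)
(-4592 + p(-109, -132))*(10401 + F) - 1*(-10938) = (-4592 - 109*(7 - 132))*(10401 - 12698) - 1*(-10938) = (-4592 - 109*(-125))*(-2297) + 10938 = (-4592 + 13625)*(-2297) + 10938 = 9033*(-2297) + 10938 = -20748801 + 10938 = -20737863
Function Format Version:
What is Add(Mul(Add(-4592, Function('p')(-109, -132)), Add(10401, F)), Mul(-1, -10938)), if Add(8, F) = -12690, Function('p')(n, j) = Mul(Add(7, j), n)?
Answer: -20737863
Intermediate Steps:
Function('p')(n, j) = Mul(n, Add(7, j))
F = -12698 (F = Add(-8, -12690) = -12698)
Add(Mul(Add(-4592, Function('p')(-109, -132)), Add(10401, F)), Mul(-1, -10938)) = Add(Mul(Add(-4592, Mul(-109, Add(7, -132))), Add(10401, -12698)), Mul(-1, -10938)) = Add(Mul(Add(-4592, Mul(-109, -125)), -2297), 10938) = Add(Mul(Add(-4592, 13625), -2297), 10938) = Add(Mul(9033, -2297), 10938) = Add(-20748801, 10938) = -20737863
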